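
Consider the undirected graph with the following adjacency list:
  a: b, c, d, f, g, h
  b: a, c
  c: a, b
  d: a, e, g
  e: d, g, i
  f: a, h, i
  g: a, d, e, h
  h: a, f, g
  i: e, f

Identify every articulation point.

Removing a increases the component count from 1 to 2, so a is a cut vertex.
By contrast removing h leaves 1 component; it is not a cut vertex. No other vertex is a cut vertex either.

a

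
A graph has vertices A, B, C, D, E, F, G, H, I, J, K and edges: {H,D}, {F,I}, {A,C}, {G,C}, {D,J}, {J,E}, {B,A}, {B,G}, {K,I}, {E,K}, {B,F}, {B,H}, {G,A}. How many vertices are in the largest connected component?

11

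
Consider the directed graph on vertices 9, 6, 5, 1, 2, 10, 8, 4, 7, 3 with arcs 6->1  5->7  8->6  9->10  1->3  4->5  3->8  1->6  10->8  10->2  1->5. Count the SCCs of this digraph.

7

{1, 3, 6, 8} are all mutually reachable — one SCC of size 4.
{7} is an SCC by itself.
{5} is an SCC by itself.
{2} is an SCC by itself.
{10} is an SCC by itself.
(and 2 more singleton SCCs)
That gives 7 strongly connected components.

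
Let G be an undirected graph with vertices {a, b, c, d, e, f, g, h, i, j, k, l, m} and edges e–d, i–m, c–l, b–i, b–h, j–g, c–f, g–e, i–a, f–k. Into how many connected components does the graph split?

Starting from d we can reach d, e, g, j. That is one component of size 4.
Starting from c we can reach c, f, k, l. That is one component of size 4.
Starting from a we can reach a, b, h, i, m. That is one component of size 5.
Total: 3 components.

3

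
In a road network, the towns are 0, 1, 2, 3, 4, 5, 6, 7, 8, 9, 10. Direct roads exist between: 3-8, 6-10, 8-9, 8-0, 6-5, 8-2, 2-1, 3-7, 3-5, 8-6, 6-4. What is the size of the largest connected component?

11

Starting from 0 we can reach 0, 1, 2, 3, 4, 5, 6, 7, 8, 9, 10. That is one component of size 11.
The largest has 11 vertices.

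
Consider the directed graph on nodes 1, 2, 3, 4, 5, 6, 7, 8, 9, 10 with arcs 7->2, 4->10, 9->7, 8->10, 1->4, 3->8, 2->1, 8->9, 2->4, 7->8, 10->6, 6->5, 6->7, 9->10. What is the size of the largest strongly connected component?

8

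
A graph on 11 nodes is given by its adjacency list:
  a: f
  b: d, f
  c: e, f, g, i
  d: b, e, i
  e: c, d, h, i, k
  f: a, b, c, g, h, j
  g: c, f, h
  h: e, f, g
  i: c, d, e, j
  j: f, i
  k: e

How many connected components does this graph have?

1

Starting from a we can reach a, b, c, d, e, f, g, h, i, j, k. That is one component of size 11.
Total: 1 component.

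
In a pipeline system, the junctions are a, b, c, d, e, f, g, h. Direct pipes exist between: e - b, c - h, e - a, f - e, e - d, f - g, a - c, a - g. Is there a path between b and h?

From b we can reach a, b, c, d, e, f, g, h, which includes h.

Yes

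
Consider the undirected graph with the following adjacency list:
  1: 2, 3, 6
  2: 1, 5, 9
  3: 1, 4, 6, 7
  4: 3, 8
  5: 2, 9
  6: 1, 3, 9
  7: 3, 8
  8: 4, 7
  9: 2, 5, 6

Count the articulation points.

1

Removing 3 increases the component count from 1 to 2, so 3 is a cut vertex.
By contrast removing 5 leaves 1 component; it is not a cut vertex. No other vertex is a cut vertex either.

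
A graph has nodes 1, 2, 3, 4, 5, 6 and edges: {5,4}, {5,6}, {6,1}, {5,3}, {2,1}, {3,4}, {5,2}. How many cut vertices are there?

1

Removing 5 increases the component count from 1 to 2, so 5 is a cut vertex.
By contrast removing 6 leaves 1 component; it is not a cut vertex. No other vertex is a cut vertex either.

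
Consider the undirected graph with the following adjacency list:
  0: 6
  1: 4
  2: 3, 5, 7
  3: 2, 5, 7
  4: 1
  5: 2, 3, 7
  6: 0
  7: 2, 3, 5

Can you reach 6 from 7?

No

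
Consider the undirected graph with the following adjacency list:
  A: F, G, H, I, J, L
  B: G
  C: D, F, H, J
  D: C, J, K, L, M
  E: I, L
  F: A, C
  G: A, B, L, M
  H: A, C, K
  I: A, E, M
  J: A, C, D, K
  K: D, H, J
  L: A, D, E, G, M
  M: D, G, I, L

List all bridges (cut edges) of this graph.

B-G

The edges on the cycle A-G-M-I-E-L-A are not bridges since each lies on that cycle.
But removing B-G disconnects B from G — this is a bridge.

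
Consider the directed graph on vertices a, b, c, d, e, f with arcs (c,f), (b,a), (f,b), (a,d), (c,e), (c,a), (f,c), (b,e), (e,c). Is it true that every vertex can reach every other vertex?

No

There is no directed path from a to b, so the graph is not strongly connected.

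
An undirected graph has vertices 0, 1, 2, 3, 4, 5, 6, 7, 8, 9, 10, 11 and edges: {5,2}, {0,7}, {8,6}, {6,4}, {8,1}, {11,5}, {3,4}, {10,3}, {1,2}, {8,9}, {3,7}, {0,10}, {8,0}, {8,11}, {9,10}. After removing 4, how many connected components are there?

1

With 4 gone, the remaining components are: {0, 1, 2, 3, 5, 6, 7, 8, 9, 10, 11}.
That is 1 component.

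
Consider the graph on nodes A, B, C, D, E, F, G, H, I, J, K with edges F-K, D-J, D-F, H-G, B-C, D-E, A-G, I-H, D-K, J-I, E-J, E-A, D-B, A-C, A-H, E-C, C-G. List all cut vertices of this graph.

Removing D increases the component count from 1 to 2, so D is a cut vertex.
By contrast removing F leaves 1 component; it is not a cut vertex. No other vertex is a cut vertex either.

D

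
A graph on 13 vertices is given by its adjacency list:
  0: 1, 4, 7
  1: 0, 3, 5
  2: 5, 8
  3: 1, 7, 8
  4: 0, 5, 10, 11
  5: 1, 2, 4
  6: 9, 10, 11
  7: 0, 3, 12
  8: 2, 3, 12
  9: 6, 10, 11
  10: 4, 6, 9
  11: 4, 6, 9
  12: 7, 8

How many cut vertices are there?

1

Removing 4 increases the component count from 1 to 2, so 4 is a cut vertex.
By contrast removing 6 leaves 1 component; it is not a cut vertex. No other vertex is a cut vertex either.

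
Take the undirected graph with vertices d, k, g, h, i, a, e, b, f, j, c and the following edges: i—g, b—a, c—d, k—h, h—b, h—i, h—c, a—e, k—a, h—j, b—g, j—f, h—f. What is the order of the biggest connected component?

Starting from a we can reach a, b, c, d, e, f, g, h, i, j, k. That is one component of size 11.
The largest has 11 vertices.

11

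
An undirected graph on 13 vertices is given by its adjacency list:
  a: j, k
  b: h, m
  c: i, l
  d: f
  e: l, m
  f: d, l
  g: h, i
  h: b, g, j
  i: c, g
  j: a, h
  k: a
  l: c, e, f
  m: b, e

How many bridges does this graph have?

5

The edges on the cycle c-i-g-h-b-m-e-l-c are not bridges since each lies on that cycle.
But removing f-l disconnects f from l; removing j-a disconnects j from a; removing j-h disconnects j from h; removing f-d disconnects f from d — these are bridges.
In total 5 edges are bridges.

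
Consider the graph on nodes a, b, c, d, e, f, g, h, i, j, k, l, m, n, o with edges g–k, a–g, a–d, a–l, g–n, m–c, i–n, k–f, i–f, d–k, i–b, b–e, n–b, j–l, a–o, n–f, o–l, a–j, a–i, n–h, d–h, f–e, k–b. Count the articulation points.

Removing a increases the component count from 2 to 3, so a is a cut vertex.
By contrast removing m leaves 2 components; it is not a cut vertex. No other vertex is a cut vertex either.

1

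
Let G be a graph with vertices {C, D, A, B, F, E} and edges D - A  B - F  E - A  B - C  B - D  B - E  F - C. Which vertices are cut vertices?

Removing B increases the component count from 1 to 2, so B is a cut vertex.
By contrast removing D leaves 1 component; it is not a cut vertex. No other vertex is a cut vertex either.

B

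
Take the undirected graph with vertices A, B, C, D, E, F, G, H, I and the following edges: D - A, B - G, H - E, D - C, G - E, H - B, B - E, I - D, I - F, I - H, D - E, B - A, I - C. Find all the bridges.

F-I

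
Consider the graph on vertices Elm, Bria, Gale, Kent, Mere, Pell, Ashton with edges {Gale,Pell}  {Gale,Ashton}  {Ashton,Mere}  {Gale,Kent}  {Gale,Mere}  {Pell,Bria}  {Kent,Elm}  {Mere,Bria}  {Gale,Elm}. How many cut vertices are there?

Removing Gale increases the component count from 1 to 2, so Gale is a cut vertex.
By contrast removing Kent leaves 1 component; it is not a cut vertex. No other vertex is a cut vertex either.

1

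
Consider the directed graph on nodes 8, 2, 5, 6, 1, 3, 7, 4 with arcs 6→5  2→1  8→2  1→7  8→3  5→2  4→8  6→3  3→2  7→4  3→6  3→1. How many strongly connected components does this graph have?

1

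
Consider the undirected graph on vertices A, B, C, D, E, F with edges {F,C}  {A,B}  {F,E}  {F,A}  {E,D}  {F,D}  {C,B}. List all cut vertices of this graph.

Removing F increases the component count from 1 to 2, so F is a cut vertex.
By contrast removing E leaves 1 component; it is not a cut vertex. No other vertex is a cut vertex either.

F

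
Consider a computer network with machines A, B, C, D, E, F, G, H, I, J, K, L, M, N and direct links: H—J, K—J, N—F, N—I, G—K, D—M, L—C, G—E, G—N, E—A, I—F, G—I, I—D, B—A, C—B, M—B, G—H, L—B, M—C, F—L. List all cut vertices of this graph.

Removing G increases the component count from 1 to 2, so G is a cut vertex.
By contrast removing H leaves 1 component; it is not a cut vertex. No other vertex is a cut vertex either.

G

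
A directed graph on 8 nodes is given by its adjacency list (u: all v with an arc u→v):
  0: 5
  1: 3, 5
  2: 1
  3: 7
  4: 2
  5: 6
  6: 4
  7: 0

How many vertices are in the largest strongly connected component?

8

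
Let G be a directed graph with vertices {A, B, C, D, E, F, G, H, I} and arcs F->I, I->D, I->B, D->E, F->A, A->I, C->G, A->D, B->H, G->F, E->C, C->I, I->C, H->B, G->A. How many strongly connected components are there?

{A, C, D, E, F, G, I} are all mutually reachable — one SCC of size 7.
{B, H} are all mutually reachable — one SCC of size 2.
That gives 2 strongly connected components.

2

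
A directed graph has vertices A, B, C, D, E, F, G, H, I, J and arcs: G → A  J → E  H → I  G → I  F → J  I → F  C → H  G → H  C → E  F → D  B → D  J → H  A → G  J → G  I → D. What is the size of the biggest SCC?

6

{A, F, G, H, I, J} are all mutually reachable — one SCC of size 6.
{E} is an SCC by itself.
{C} is an SCC by itself.
{B} is an SCC by itself.
{D} is an SCC by itself.
The largest has 6 vertices.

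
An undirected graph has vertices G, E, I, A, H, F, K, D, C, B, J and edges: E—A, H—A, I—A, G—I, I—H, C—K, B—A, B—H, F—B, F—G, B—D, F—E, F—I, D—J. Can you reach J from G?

Yes

From G we can reach A, B, D, E, F, G, H, I, J, which includes J.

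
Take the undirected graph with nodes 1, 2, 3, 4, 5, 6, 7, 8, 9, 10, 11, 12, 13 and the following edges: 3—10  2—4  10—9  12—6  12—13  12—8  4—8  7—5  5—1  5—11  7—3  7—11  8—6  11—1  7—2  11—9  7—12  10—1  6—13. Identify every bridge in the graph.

The edges on the cycle 7-3-10-9-11-7 are not bridges since each lies on that cycle.
Every edge lies on some cycle, so there are no bridges.

none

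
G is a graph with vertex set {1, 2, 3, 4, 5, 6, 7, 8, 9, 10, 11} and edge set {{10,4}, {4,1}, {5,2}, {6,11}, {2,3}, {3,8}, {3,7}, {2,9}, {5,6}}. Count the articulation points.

5

Removing 2 increases the component count from 2 to 4, so 2 is a cut vertex.
Removing 3 increases the component count from 2 to 4, so 3 is a cut vertex.
Removing 4 increases the component count from 2 to 3, so 4 is a cut vertex.
Likewise 5, 6 are cut vertices.
By contrast removing 7 leaves 2 components; it is not a cut vertex. No other vertex is a cut vertex either.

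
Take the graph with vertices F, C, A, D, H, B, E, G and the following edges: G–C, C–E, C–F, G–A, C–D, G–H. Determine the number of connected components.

2

B is isolated — a component by itself.
Starting from A we can reach A, C, D, E, F, G, H. That is one component of size 7.
Total: 2 components.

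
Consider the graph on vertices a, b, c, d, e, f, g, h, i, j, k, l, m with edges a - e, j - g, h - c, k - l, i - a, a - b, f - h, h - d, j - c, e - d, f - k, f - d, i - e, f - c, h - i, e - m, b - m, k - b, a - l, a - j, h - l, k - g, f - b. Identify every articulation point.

none

Removing f, for instance, still leaves 1 component. No single vertex removal increases the component count — the graph has no articulation points.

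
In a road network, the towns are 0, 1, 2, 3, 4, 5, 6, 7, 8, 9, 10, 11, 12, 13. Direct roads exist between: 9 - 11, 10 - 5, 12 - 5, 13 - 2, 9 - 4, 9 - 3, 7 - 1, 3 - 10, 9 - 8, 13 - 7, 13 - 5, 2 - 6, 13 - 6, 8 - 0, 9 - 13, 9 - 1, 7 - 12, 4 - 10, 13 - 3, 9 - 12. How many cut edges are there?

3

The edges on the cycle 13-2-6-13 are not bridges since each lies on that cycle.
But removing 8 - 9 disconnects 8 from 9; removing 11 - 9 disconnects 11 from 9; removing 8 - 0 disconnects 8 from 0 — these are bridges.
That makes 3 bridges.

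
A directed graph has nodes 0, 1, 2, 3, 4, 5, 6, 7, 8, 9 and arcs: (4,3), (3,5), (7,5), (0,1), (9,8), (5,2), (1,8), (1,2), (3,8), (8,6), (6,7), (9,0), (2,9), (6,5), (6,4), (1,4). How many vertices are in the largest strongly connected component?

10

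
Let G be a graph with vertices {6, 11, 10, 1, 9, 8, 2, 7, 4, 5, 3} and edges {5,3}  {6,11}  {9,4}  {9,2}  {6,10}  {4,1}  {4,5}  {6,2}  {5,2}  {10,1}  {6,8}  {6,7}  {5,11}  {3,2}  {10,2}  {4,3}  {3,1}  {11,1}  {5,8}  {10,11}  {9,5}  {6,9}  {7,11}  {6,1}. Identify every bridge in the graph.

none

The edges on the cycle 6-9-4-5-11-7-6 are not bridges since each lies on that cycle.
Every edge lies on some cycle, so there are no bridges.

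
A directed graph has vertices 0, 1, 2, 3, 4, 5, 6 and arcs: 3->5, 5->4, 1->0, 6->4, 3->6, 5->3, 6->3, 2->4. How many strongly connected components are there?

{3, 5, 6} are all mutually reachable — one SCC of size 3.
{2} is an SCC by itself.
{0} is an SCC by itself.
{4} is an SCC by itself.
{1} is an SCC by itself.
That gives 5 strongly connected components.

5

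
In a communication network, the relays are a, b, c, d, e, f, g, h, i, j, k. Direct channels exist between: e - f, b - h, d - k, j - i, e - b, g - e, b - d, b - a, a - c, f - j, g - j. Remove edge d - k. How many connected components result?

Before removal there is 1 component.
d - k is a bridge — removing it separates d's side from k's side.
After removal: 2 components.

2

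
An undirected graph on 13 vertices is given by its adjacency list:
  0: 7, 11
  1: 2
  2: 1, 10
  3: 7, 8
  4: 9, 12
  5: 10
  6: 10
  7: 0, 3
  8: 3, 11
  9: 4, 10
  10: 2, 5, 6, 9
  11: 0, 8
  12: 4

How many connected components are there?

Starting from 0 we can reach 0, 3, 7, 8, 11. That is one component of size 5.
Starting from 1 we can reach 1, 2, 4, 5, 6, 9, 10, 12. That is one component of size 8.
Total: 2 components.

2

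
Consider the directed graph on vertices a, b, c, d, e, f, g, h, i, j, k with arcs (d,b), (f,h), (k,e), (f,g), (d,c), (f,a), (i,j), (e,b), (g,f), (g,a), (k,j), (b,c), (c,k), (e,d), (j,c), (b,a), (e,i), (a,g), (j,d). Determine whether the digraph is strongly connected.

No

There is no directed path from a to b, so the graph is not strongly connected.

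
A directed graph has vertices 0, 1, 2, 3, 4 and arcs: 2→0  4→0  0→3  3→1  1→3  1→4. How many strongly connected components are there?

{0, 1, 3, 4} are all mutually reachable — one SCC of size 4.
{2} is an SCC by itself.
That gives 2 strongly connected components.

2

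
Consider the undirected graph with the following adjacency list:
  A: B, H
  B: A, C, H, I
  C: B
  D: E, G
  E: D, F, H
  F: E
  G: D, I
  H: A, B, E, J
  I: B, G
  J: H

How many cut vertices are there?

Removing B increases the component count from 1 to 2, so B is a cut vertex.
Removing E increases the component count from 1 to 2, so E is a cut vertex.
Removing H increases the component count from 1 to 2, so H is a cut vertex.
By contrast removing J leaves 1 component; it is not a cut vertex. No other vertex is a cut vertex either.

3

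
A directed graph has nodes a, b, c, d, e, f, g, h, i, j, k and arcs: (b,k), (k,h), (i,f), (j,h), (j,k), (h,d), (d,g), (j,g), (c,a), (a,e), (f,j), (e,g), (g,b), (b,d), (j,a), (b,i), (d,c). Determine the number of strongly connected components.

{a, b, c, d, e, f, g, h, i, j, k} are all mutually reachable — one SCC of size 11.
That gives 1 strongly connected component.

1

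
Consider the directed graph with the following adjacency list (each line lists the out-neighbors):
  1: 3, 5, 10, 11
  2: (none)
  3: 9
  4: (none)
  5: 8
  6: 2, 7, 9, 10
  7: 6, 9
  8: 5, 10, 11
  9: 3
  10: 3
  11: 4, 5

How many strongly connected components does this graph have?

7

{5, 8, 11} are all mutually reachable — one SCC of size 3.
{3, 9} are all mutually reachable — one SCC of size 2.
{6, 7} are all mutually reachable — one SCC of size 2.
{1} is an SCC by itself.
{2} is an SCC by itself.
(and 2 more singleton SCCs)
That gives 7 strongly connected components.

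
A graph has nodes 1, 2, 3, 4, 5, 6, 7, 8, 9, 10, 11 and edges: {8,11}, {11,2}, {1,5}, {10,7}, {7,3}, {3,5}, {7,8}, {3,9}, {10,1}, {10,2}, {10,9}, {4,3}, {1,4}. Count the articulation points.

0

Removing 11, for instance, still leaves 2 components. No single vertex removal increases the component count — the graph has no articulation points.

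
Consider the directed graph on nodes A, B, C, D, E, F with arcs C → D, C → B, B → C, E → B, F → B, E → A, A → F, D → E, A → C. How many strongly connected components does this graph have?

1

{A, B, C, D, E, F} are all mutually reachable — one SCC of size 6.
That gives 1 strongly connected component.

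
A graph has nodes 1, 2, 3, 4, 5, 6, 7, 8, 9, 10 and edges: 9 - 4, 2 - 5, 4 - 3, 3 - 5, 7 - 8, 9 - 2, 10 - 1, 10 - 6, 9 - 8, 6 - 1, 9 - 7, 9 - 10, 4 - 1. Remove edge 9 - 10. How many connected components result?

1

9 and 10 are still connected via 9-4-1-10, so the component count stays at 1.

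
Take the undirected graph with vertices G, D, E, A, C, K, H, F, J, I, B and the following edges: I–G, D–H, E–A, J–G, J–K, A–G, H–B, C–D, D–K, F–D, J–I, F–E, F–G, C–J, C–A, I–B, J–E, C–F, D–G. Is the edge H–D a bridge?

No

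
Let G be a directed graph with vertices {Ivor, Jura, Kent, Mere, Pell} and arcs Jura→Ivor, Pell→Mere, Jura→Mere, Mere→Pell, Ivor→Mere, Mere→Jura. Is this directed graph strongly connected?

No

There is no directed path from Mere to Kent, so the graph is not strongly connected.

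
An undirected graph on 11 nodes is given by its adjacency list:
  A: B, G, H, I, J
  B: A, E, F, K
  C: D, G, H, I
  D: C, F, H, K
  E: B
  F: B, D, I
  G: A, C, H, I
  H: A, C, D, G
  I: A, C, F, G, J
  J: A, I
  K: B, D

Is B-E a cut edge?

Yes

Removing B-E leaves no path between B and E: the component count goes from 1 to 2. So it is a bridge.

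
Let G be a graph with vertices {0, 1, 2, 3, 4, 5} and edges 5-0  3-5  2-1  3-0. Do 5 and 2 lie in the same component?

The component containing 5 is {0, 3, 5}, and 2 is not in it.

No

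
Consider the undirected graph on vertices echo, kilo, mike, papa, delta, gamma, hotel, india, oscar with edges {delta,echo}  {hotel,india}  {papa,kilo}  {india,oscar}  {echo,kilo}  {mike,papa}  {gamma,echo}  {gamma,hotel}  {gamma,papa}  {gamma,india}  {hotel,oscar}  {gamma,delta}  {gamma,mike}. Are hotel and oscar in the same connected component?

From hotel we can reach echo, kilo, mike, papa, delta, gamma, hotel, india, oscar, which includes oscar.

Yes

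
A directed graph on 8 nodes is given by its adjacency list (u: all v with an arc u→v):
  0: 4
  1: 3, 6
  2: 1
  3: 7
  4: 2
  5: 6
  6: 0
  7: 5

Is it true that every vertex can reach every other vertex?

Yes

From 4 we can reach every vertex (0, 1, 2, 3, 4, 5, 6, 7), and every vertex can reach 4 (0, 1, 2, 3, 4, 5, 6, 7). So the whole graph is one strongly connected component.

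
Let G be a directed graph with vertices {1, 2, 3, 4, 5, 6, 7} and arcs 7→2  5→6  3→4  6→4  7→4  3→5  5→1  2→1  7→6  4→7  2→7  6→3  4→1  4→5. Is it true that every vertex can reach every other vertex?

There is no directed path from 1 to 3, so the graph is not strongly connected.

No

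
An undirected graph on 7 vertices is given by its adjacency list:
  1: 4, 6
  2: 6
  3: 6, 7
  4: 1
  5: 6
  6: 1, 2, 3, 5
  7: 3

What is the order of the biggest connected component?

7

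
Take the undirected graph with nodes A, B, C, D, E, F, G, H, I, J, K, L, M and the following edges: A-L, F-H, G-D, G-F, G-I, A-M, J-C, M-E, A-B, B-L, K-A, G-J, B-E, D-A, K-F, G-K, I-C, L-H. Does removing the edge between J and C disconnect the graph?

After removing J-C, the path J-G-I-C still connects them, so the edge is not a bridge.

No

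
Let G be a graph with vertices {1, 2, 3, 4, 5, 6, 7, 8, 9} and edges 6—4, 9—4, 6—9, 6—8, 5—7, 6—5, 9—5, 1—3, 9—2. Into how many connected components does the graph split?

Starting from 1 we can reach 1, 3. That is one component of size 2.
Starting from 2 we can reach 2, 4, 5, 6, 7, 8, 9. That is one component of size 7.
Total: 2 components.

2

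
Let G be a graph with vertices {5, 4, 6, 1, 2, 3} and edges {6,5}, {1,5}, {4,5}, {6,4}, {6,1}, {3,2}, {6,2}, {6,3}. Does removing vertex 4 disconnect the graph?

Deleting 4 leaves 1 component (was 1) (its neighbors 5, 6 remain connected to each other), so 4 is not a cut vertex.

No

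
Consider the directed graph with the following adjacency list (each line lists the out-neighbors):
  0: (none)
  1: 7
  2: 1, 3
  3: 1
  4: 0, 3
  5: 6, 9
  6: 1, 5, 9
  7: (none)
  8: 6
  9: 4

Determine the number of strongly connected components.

{5, 6} are all mutually reachable — one SCC of size 2.
{8} is an SCC by itself.
{7} is an SCC by itself.
{0} is an SCC by itself.
{3} is an SCC by itself.
(and 4 more singleton SCCs)
That gives 9 strongly connected components.

9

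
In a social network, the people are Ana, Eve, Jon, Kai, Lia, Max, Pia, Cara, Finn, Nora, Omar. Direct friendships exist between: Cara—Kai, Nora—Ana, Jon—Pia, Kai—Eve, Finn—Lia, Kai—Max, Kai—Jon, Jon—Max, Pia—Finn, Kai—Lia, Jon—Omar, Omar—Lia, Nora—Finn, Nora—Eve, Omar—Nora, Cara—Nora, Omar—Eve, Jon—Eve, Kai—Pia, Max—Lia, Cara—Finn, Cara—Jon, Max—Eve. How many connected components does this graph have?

Starting from Ana we can reach Ana, Eve, Jon, Kai, Lia, Max, Pia, Cara, Finn, Nora, Omar. That is one component of size 11.
Total: 1 component.

1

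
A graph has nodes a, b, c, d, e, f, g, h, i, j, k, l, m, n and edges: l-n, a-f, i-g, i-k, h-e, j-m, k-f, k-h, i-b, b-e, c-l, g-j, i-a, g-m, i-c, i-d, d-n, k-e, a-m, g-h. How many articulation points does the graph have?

1

Removing i increases the component count from 1 to 2, so i is a cut vertex.
By contrast removing h leaves 1 component; it is not a cut vertex. No other vertex is a cut vertex either.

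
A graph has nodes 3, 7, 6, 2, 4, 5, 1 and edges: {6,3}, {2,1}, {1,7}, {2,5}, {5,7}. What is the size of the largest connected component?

4 is isolated — a component by itself.
Starting from 3 we can reach 3, 6. That is one component of size 2.
Starting from 1 we can reach 1, 2, 5, 7. That is one component of size 4.
The largest has 4 vertices.

4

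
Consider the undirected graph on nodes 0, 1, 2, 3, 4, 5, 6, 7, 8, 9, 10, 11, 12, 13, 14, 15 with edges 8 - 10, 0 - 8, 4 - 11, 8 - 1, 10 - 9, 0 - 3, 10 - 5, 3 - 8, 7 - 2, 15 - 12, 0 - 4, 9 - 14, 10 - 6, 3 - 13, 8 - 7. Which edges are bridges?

0-4, 1-8, 10-5, 10-6, 10-8, 10-9, 11-4, 12-15, 13-3, 14-9, 2-7, 7-8

The edges on the cycle 0-3-8-0 are not bridges since each lies on that cycle.
But removing 3 - 13 disconnects 3 from 13; removing 6 - 10 disconnects 6 from 10; removing 8 - 1 disconnects 8 from 1; removing 8 - 7 disconnects 8 from 7 — these are bridges.
In total 12 edges are bridges.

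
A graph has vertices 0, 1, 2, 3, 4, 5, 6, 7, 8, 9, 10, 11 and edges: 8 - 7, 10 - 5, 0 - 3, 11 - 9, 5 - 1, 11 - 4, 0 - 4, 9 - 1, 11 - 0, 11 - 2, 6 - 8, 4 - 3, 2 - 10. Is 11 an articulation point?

Yes

Deleting 11 raises the number of components from 2 to 3, so 11 is a cut vertex.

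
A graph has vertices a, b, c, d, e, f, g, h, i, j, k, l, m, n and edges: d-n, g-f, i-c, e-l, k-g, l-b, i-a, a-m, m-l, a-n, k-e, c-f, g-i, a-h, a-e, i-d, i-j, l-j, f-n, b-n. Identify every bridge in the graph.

a-h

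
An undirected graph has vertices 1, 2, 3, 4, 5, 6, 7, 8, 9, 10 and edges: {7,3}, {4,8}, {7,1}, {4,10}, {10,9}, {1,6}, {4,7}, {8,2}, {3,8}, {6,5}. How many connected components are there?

Starting from 1 we can reach 1, 2, 3, 4, 5, 6, 7, 8, 9, 10. That is one component of size 10.
Total: 1 component.

1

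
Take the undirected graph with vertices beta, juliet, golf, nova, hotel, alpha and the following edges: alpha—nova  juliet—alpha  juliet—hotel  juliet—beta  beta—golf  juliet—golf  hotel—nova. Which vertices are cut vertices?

juliet

Removing juliet increases the component count from 1 to 2, so juliet is a cut vertex.
By contrast removing golf leaves 1 component; it is not a cut vertex. No other vertex is a cut vertex either.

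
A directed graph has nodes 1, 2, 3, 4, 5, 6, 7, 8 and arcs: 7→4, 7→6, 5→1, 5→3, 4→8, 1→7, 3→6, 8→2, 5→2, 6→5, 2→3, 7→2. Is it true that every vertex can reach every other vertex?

Yes

From 1 we can reach every vertex (1, 2, 3, 4, 5, 6, 7, 8), and every vertex can reach 1 (1, 2, 3, 4, 5, 6, 7, 8). So the whole graph is one strongly connected component.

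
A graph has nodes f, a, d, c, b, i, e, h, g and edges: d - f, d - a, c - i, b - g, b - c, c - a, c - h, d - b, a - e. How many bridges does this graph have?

The edges on the cycle d-b-c-a-d are not bridges since each lies on that cycle.
But removing c - h disconnects c from h; removing e - a disconnects e from a; removing c - i disconnects c from i; removing b - g disconnects b from g — these are bridges.
In total 5 edges are bridges.

5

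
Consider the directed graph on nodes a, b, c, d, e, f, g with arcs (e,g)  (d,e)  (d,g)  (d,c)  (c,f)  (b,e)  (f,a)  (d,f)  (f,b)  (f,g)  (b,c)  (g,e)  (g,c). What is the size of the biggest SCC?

{b, c, e, f, g} are all mutually reachable — one SCC of size 5.
{a} is an SCC by itself.
{d} is an SCC by itself.
The largest has 5 vertices.

5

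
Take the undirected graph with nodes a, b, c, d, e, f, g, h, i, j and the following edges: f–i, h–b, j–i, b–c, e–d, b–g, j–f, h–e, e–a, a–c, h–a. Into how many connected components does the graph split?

2

Starting from f we can reach f, i, j. That is one component of size 3.
Starting from a we can reach a, b, c, d, e, g, h. That is one component of size 7.
Total: 2 components.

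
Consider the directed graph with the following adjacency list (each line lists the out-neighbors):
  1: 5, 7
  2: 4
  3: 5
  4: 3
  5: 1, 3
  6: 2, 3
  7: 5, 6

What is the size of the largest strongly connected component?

7

{1, 2, 3, 4, 5, 6, 7} are all mutually reachable — one SCC of size 7.
The largest has 7 vertices.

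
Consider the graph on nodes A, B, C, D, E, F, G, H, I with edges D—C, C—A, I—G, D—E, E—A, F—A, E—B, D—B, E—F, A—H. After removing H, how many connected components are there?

2

With H gone, the remaining components are: {G, I}; {A, B, C, D, E, F}.
That is 2 components.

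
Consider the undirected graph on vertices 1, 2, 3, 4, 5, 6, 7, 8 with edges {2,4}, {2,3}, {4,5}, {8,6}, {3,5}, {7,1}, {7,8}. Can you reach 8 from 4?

No

The component containing 4 is {2, 3, 4, 5}, and 8 is not in it.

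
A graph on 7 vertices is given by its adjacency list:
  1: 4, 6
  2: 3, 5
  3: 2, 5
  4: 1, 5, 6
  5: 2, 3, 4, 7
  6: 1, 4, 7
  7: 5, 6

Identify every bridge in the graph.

none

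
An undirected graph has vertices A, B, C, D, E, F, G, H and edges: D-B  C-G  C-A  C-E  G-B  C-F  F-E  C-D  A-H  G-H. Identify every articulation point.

Removing C increases the component count from 1 to 2, so C is a cut vertex.
By contrast removing D leaves 1 component; it is not a cut vertex. No other vertex is a cut vertex either.

C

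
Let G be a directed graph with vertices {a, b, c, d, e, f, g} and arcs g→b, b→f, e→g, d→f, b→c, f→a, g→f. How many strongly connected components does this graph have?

{d} is an SCC by itself.
{b} is an SCC by itself.
{c} is an SCC by itself.
{f} is an SCC by itself.
{a} is an SCC by itself.
(and 2 more singleton SCCs)
That gives 7 strongly connected components.

7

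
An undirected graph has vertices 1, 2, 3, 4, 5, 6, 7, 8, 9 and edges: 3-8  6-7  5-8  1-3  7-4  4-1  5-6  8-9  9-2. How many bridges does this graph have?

2

The edges on the cycle 5-6-7-4-1-3-8-5 are not bridges since each lies on that cycle.
But removing 8-9 disconnects 8 from 9; removing 2-9 disconnects 2 from 9 — these are bridges.
That makes 2 bridges.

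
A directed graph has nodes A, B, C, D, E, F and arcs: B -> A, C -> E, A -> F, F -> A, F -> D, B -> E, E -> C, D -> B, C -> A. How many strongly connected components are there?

1

{A, B, C, D, E, F} are all mutually reachable — one SCC of size 6.
That gives 1 strongly connected component.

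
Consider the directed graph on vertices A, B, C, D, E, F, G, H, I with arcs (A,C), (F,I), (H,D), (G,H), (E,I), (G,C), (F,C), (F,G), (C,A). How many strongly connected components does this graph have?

{A, C} are all mutually reachable — one SCC of size 2.
{H} is an SCC by itself.
{E} is an SCC by itself.
{F} is an SCC by itself.
{I} is an SCC by itself.
(and 3 more singleton SCCs)
That gives 8 strongly connected components.

8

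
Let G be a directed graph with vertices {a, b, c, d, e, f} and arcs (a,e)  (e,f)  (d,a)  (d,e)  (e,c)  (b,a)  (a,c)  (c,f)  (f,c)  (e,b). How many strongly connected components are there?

{a, b, e} are all mutually reachable — one SCC of size 3.
{c, f} are all mutually reachable — one SCC of size 2.
{d} is an SCC by itself.
That gives 3 strongly connected components.

3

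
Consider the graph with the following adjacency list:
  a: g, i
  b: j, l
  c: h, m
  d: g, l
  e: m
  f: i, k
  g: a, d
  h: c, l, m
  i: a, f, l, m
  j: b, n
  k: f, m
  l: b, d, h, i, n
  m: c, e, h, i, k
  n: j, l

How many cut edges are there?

The edges on the cycle l-b-j-n-l are not bridges since each lies on that cycle.
But removing m-e disconnects m from e — this is a bridge.

1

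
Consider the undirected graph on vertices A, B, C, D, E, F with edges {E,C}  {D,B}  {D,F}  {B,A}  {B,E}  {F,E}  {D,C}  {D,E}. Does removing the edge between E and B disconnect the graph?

After removing E—B, the path E-D-B still connects them, so the edge is not a bridge.

No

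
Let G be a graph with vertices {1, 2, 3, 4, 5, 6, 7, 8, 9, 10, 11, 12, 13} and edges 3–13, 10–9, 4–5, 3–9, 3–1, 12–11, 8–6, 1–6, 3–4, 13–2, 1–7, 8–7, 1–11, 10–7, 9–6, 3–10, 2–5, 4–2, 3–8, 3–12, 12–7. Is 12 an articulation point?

No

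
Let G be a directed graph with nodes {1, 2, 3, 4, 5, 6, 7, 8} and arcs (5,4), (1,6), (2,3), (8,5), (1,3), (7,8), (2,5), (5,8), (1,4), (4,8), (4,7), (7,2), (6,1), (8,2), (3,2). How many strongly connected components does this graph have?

2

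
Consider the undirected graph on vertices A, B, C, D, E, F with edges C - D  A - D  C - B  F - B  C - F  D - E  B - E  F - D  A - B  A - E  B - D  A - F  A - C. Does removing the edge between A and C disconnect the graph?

After removing A - C, the path A-F-C still connects them, so the edge is not a bridge.

No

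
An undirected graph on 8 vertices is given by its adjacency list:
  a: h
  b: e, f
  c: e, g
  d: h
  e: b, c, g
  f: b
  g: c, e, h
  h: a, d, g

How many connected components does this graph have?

1

Starting from a we can reach a, b, c, d, e, f, g, h. That is one component of size 8.
Total: 1 component.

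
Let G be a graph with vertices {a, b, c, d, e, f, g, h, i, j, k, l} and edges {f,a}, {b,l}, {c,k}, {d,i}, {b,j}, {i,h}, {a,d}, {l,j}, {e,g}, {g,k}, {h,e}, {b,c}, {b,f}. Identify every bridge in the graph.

none

The edges on the cycle b-l-j-b are not bridges since each lies on that cycle.
Every edge lies on some cycle, so there are no bridges.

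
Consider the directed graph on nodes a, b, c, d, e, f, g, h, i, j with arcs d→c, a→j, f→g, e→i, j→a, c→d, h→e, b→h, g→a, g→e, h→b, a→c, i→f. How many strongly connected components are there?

4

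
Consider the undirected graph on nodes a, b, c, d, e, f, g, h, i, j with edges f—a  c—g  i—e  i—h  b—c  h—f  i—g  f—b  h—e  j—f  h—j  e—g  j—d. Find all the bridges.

a-f, d-j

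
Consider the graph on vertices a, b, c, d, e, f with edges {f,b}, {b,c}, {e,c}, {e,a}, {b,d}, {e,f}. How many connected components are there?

1

Starting from a we can reach a, b, c, d, e, f. That is one component of size 6.
Total: 1 component.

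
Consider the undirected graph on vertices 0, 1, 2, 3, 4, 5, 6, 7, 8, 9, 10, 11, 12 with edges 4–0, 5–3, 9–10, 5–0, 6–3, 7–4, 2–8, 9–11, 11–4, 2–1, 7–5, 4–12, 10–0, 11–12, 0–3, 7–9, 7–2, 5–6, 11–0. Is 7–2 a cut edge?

Removing 7–2 leaves no path between 7 and 2: the component count goes from 1 to 2. So it is a bridge.

Yes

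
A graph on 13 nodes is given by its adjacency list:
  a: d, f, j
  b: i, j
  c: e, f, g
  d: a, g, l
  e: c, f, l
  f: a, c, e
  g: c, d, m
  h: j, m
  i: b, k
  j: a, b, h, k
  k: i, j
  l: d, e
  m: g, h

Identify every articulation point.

Removing j increases the component count from 1 to 2, so j is a cut vertex.
By contrast removing i leaves 1 component; it is not a cut vertex. No other vertex is a cut vertex either.

j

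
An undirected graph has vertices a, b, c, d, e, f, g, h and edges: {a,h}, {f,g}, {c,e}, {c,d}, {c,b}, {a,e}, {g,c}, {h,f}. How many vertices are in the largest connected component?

Starting from a we can reach a, b, c, d, e, f, g, h. That is one component of size 8.
The largest has 8 vertices.

8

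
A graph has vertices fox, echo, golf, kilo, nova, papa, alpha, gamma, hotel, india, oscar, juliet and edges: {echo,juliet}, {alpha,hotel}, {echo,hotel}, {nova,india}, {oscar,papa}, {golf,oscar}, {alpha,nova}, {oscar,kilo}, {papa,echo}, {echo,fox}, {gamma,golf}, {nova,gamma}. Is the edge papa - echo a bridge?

No

After removing papa - echo, the path papa-oscar-golf-gamma-nova-alpha-hotel-echo still connects them, so the edge is not a bridge.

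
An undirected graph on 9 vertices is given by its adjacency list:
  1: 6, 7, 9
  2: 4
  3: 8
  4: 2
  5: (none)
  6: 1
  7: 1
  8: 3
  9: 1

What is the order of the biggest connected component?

5 is isolated — a component by itself.
Starting from 2 we can reach 2, 4. That is one component of size 2.
Starting from 3 we can reach 3, 8. That is one component of size 2.
Starting from 1 we can reach 1, 6, 7, 9. That is one component of size 4.
The largest has 4 vertices.

4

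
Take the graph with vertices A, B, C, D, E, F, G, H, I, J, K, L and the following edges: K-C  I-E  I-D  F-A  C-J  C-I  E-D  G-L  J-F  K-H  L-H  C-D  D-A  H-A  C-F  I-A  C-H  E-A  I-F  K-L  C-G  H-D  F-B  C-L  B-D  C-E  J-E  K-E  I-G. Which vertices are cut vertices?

none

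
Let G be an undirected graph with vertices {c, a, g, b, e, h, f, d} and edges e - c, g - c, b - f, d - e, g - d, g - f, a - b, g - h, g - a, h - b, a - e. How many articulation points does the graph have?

0

Removing f, for instance, still leaves 1 component. No single vertex removal increases the component count — the graph has no articulation points.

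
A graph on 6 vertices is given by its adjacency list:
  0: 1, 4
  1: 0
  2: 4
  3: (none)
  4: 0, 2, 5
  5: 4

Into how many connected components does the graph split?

2

3 is isolated — a component by itself.
Starting from 0 we can reach 0, 1, 2, 4, 5. That is one component of size 5.
Total: 2 components.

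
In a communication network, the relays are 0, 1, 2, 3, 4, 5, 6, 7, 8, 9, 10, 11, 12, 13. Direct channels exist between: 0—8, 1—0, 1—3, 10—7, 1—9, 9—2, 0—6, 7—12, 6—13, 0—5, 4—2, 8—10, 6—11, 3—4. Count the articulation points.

6

Removing 0 increases the component count from 1 to 4, so 0 is a cut vertex.
Removing 1 increases the component count from 1 to 2, so 1 is a cut vertex.
Removing 6 increases the component count from 1 to 3, so 6 is a cut vertex.
Likewise 7, 8, 10 are cut vertices.
By contrast removing 4 leaves 1 component; it is not a cut vertex. No other vertex is a cut vertex either.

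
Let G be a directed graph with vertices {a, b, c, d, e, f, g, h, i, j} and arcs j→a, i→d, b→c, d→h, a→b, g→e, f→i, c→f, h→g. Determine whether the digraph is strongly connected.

No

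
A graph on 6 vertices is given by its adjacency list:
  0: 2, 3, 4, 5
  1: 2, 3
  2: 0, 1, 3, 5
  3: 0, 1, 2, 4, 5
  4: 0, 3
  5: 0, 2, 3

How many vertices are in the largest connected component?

6

Starting from 0 we can reach 0, 1, 2, 3, 4, 5. That is one component of size 6.
The largest has 6 vertices.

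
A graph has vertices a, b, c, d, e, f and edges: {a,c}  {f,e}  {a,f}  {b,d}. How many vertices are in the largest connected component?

4

Starting from b we can reach b, d. That is one component of size 2.
Starting from a we can reach a, c, e, f. That is one component of size 4.
The largest has 4 vertices.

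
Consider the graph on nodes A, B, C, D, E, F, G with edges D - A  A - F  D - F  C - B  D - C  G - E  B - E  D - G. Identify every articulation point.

Removing D increases the component count from 1 to 2, so D is a cut vertex.
By contrast removing E leaves 1 component; it is not a cut vertex. No other vertex is a cut vertex either.

D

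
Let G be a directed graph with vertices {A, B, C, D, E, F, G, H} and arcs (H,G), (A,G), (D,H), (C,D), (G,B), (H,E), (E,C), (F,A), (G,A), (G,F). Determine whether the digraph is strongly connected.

There is no directed path from B to C, so the graph is not strongly connected.

No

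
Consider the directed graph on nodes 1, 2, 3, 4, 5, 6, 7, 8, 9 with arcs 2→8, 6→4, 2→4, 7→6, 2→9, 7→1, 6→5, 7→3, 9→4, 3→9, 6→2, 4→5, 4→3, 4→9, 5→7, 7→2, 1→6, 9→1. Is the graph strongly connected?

No

There is no directed path from 8 to 9, so the graph is not strongly connected.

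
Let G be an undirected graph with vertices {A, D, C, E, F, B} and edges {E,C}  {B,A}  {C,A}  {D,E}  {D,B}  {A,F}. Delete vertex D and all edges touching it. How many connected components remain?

1

With D gone, the remaining components are: {A, B, C, E, F}.
That is 1 component.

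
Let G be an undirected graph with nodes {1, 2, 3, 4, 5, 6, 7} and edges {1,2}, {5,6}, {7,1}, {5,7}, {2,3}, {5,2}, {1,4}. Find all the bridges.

The edges on the cycle 5-7-1-2-5 are not bridges since each lies on that cycle.
But removing 2-3 disconnects 2 from 3; removing 1-4 disconnects 1 from 4; removing 5-6 disconnects 5 from 6 — these are bridges.

1-4, 2-3, 5-6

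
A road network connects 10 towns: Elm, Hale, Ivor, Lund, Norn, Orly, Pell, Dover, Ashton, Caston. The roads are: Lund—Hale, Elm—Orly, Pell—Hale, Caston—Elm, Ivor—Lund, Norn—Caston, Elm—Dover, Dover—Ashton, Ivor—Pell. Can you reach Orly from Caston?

From Caston we can reach Elm, Norn, Orly, Dover, Ashton, Caston, which includes Orly.

Yes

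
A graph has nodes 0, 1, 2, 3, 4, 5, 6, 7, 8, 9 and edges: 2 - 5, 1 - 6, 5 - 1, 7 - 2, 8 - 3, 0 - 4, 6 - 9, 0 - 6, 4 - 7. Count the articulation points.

1

Removing 6 increases the component count from 2 to 3, so 6 is a cut vertex.
By contrast removing 0 leaves 2 components; it is not a cut vertex. No other vertex is a cut vertex either.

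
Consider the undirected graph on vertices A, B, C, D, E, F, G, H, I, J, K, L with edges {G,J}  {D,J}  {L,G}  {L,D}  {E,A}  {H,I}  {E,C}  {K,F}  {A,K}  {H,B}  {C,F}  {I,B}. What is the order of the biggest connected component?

5

Starting from B we can reach B, H, I. That is one component of size 3.
Starting from D we can reach D, G, J, L. That is one component of size 4.
Starting from A we can reach A, C, E, F, K. That is one component of size 5.
The largest has 5 vertices.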